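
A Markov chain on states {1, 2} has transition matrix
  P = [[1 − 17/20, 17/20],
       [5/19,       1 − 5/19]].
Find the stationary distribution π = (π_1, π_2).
π_1 = 100/423, π_2 = 323/423

Solve πP = π with π_1 + π_2 = 1. From πP = π: π_1 · (1 − 17/20) + π_2 · 5/19 = π_1 ⇒ π_2 · 5/19 = π_1 · 17/20 ⇒ π_2/π_1 = (17/20)/(5/19) = 323/100. Together with π_1 + π_2 = 1:
  π_1 = (5/19)/(17/20 + 5/19) = (5/19)/(423/380) = 100/423,
  π_2 = (17/20)/(17/20 + 5/19) = (17/20)/(423/380) = 323/423.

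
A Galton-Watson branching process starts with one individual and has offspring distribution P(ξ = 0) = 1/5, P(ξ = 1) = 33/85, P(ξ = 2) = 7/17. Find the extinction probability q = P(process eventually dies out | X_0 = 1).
q = 17/35

The pgf is f(s) = 1/5 + 33/85·s + 7/17·s². The extinction probability q is the smallest fixed point of f in [0, 1]. Setting s = f(s):
  7/17·s² + (33/85 − 1)·s + 1/5 = 0
  7/17·s² − (1/5 + 7/17)·s + 1/5 = 0
which factors as (s − 1)·(7/17·s − 1/5) = 0, giving roots s = 1 and s = (1/5)/(7/17) = 17/35.
Mean offspring μ = 33/85 + 2·7/17 = 103/85 > 1 (supercritical), so q < 1. The extinction probability is the smaller root: q = (1/5)/(7/17) = 17/35.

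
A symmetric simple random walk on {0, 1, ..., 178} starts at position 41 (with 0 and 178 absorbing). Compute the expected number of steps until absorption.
E[τ | X_0 = 41] = 5617

Let v_k = E[τ | X_0 = k]. Boundary: v_0 = v_178 = 0. Recurrence: v_k = 1 + (v_{k-1} + v_{k+1})/2 for 1 ≤ k ≤ 177. The particular solution to v_k − (v_{k-1} + v_{k+1})/2 = 1 is v_k = −k^2. Adding homogeneous solution A + B k and matching boundaries gives v_k = k (178 − k). Substituting k = 41: v_41 = 41 · 137 = 5617.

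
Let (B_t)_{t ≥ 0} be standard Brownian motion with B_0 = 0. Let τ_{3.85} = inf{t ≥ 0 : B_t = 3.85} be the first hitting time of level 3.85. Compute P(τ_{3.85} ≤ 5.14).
P(τ_{3.85} ≤ 5.14) = 2(1 − Φ(3.85/√5.14)) = 2(1 − Φ(1.6982)) ≈ 0.0895

By the reflection principle for standard BM, P(τ_b ≤ t) = 2 · P(B_t ≥ b). Since B_t ~ N(0, t), P(B_t ≥ 3.85) = 1 − Φ(3.85/√t) = 1 − Φ(3.85/√5.14) = 1 − Φ(1.6982) ≈ 0.04474. Doubling: P(τ_{3.85} ≤ 5.14) ≈ 2 · 0.04474 = 0.08948 ≈ 0.0895.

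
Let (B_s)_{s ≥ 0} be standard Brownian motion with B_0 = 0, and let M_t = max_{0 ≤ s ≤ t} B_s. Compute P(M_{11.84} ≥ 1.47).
P(M_{11.84} ≥ 1.47) = 2·P(B_{11.84} ≥ 1.47) = 2(1 − Φ(1.47/√11.84)) ≈ 0.6692

By the reflection principle for Brownian motion, P(M_t ≥ a) = 2 · P(B_t ≥ a) for a ≥ 0. Since B_t ~ N(0, t), P(B_t ≥ 1.47) = 1 − Φ(1.47/√t) = 1 − Φ(1.47/√11.84) = 1 − Φ(0.4272). So
  P(M_{11.84} ≥ 1.47) = 2(1 − Φ(0.4272)) ≈ 0.6692.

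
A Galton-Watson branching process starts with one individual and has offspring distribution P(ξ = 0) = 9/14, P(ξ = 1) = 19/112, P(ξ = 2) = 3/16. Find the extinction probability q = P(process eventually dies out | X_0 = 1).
q = 1

Mean offspring μ = 0·9/14 + 1·19/112 + 2·3/16 = 61/112 ≤ 1. For μ ≤ 1 with offspring not concentrated at 1, the Galton-Watson process goes extinct almost surely, so q = 1.
(Algebraic check: The pgf is f(s) = 9/14 + 19/112·s + 3/16·s². The extinction probability q is the smallest fixed point of f in [0, 1]. Setting s = f(s):
  3/16·s² + (19/112 − 1)·s + 9/14 = 0
  3/16·s² − (9/14 + 3/16)·s + 9/14 = 0
which factors as (s − 1)·(3/16·s − 9/14) = 0, giving roots s = 1 and s = (9/14)/(3/16) = 24/7. Since 24/7 ≥ 1, the smallest root in [0, 1] is s = 1.)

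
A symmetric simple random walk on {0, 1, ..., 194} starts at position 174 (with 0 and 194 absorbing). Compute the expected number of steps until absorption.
E[τ | X_0 = 174] = 3480

Let v_k = E[τ | X_0 = k]. Boundary: v_0 = v_194 = 0. Recurrence: v_k = 1 + (v_{k-1} + v_{k+1})/2 for 1 ≤ k ≤ 193. The particular solution to v_k − (v_{k-1} + v_{k+1})/2 = 1 is v_k = −k^2. Adding homogeneous solution A + B k and matching boundaries gives v_k = k (194 − k). Substituting k = 174: v_174 = 174 · 20 = 3480.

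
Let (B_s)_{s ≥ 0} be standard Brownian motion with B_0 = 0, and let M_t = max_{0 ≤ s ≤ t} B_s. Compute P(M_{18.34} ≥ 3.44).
P(M_{18.34} ≥ 3.44) = 2·P(B_{18.34} ≥ 3.44) = 2(1 − Φ(3.44/√18.34)) ≈ 0.4218

By the reflection principle for Brownian motion, P(M_t ≥ a) = 2 · P(B_t ≥ a) for a ≥ 0. Since B_t ~ N(0, t), P(B_t ≥ 3.44) = 1 − Φ(3.44/√t) = 1 − Φ(3.44/√18.34) = 1 − Φ(0.8033). So
  P(M_{18.34} ≥ 3.44) = 2(1 − Φ(0.8033)) ≈ 0.4218.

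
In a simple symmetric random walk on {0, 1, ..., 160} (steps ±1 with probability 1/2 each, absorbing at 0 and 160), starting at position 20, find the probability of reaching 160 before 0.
P(hit 160 before 0) = 20/160 = 1/8

Let u_k = P(hit 160 before 0 | start at k). Then u_0 = 0, u_160 = 1, and u_k = u_{k-1}/2 + u_{k+1}/2 for 1 ≤ k ≤ 159. This harmonic recurrence is solved by u_k = k/160, giving u_20 = 20/160 = 1/8.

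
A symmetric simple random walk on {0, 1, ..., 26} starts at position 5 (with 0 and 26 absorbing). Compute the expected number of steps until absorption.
E[τ | X_0 = 5] = 105

Let v_k = E[τ | X_0 = k]. Boundary: v_0 = v_26 = 0. Recurrence: v_k = 1 + (v_{k-1} + v_{k+1})/2 for 1 ≤ k ≤ 25. The particular solution to v_k − (v_{k-1} + v_{k+1})/2 = 1 is v_k = −k^2. Adding homogeneous solution A + B k and matching boundaries gives v_k = k (26 − k). Substituting k = 5: v_5 = 5 · 21 = 105.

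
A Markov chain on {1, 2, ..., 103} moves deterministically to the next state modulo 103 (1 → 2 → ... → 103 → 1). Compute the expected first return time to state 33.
E[T_33 | X_0 = 33] = 103

The chain cycles deterministically, so starting at state 33 it returns in exactly 103 steps. Equivalently, the stationary distribution is uniform π_j = 1/103 for every state j, so by Kac's formula E[T_33] = 1/π_33 = 103.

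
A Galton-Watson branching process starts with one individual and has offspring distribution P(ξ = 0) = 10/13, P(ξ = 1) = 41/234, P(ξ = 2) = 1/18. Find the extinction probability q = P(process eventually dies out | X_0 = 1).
q = 1

Mean offspring μ = 0·10/13 + 1·41/234 + 2·1/18 = 67/234 ≤ 1. For μ ≤ 1 with offspring not concentrated at 1, the Galton-Watson process goes extinct almost surely, so q = 1.
(Algebraic check: The pgf is f(s) = 10/13 + 41/234·s + 1/18·s². The extinction probability q is the smallest fixed point of f in [0, 1]. Setting s = f(s):
  1/18·s² + (41/234 − 1)·s + 10/13 = 0
  1/18·s² − (10/13 + 1/18)·s + 10/13 = 0
which factors as (s − 1)·(1/18·s − 10/13) = 0, giving roots s = 1 and s = (10/13)/(1/18) = 180/13. Since 180/13 ≥ 1, the smallest root in [0, 1] is s = 1.)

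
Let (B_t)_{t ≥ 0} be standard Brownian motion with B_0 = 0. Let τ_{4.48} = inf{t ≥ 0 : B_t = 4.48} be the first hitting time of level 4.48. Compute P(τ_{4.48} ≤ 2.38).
P(τ_{4.48} ≤ 2.38) = 2(1 − Φ(4.48/√2.38)) = 2(1 − Φ(2.9040)) ≈ 0.0037

By the reflection principle for standard BM, P(τ_b ≤ t) = 2 · P(B_t ≥ b). Since B_t ~ N(0, t), P(B_t ≥ 4.48) = 1 − Φ(4.48/√t) = 1 − Φ(4.48/√2.38) = 1 − Φ(2.9040) ≈ 0.00184. Doubling: P(τ_{4.48} ≤ 2.38) ≈ 2 · 0.00184 = 0.00368 ≈ 0.0037.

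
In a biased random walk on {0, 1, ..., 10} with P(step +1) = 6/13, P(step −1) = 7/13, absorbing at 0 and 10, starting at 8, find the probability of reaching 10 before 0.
P(hit 10 before 0) = (1 − (7/6)^8) / (1 − (7/6)^10) = 11312820/17077621

Let u_k denote P(reach 10 before 0 | start at k). Boundary: u_0 = 0, u_10 = 1. Recurrence: u_k = 6/13·u_{k+1} + 7/13·u_{k-1} for 1 ≤ k ≤ 9. Try u_k = A + B·r^k with r = q/p = (7/13)/(6/13) = 7/6. Substitution satisfies the recurrence; boundary conditions give:
  u_k = (1 − r^k) / (1 − r^N) = (1 − (7/6)^8) / (1 − (7/6)^10) = 11312820/17077621.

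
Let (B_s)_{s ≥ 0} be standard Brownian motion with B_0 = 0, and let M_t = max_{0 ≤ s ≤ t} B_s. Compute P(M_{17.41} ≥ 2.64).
P(M_{17.41} ≥ 2.64) = 2·P(B_{17.41} ≥ 2.64) = 2(1 − Φ(2.64/√17.41)) ≈ 0.5269

By the reflection principle for Brownian motion, P(M_t ≥ a) = 2 · P(B_t ≥ a) for a ≥ 0. Since B_t ~ N(0, t), P(B_t ≥ 2.64) = 1 − Φ(2.64/√t) = 1 − Φ(2.64/√17.41) = 1 − Φ(0.6327). So
  P(M_{17.41} ≥ 2.64) = 2(1 − Φ(0.6327)) ≈ 0.5269.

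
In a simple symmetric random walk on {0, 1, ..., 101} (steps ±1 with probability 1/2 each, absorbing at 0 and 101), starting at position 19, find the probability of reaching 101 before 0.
P(hit 101 before 0) = 19/101

Let u_k = P(hit 101 before 0 | start at k). Then u_0 = 0, u_101 = 1, and u_k = u_{k-1}/2 + u_{k+1}/2 for 1 ≤ k ≤ 100. This harmonic recurrence is solved by u_k = k/101, giving u_19 = 19/101.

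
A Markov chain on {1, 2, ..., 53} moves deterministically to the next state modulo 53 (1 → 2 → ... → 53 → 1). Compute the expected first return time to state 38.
E[T_38 | X_0 = 38] = 53

The chain cycles deterministically, so starting at state 38 it returns in exactly 53 steps. Equivalently, the stationary distribution is uniform π_j = 1/53 for every state j, so by Kac's formula E[T_38] = 1/π_38 = 53.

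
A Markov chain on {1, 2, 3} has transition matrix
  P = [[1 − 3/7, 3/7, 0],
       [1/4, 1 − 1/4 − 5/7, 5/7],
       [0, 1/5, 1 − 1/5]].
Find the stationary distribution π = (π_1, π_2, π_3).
π = (49/433, 84/433, 300/433)

This is a birth-death chain on three states, which satisfies detailed balance: π_1 · P_{12} = π_2 · P_{21} and π_2 · P_{23} = π_3 · P_{32}.
From π_1 · 3/7 = π_2 · 1/4: π_2/π_1 = (3/7)/(1/4) = 12/7.
From π_2 · 5/7 = π_3 · 1/5: π_3/π_2 = (5/7)/(1/5) = 25/7.
Take π_1 proportional to 1; then unnormalized π = (1, 12/7, 300/49). Normalize by dividing by the sum 433/49:
  π = (49/433, 84/433, 300/433).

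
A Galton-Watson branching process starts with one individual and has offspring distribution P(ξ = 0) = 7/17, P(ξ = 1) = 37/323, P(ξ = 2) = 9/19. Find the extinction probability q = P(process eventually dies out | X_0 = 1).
q = 133/153

The pgf is f(s) = 7/17 + 37/323·s + 9/19·s². The extinction probability q is the smallest fixed point of f in [0, 1]. Setting s = f(s):
  9/19·s² + (37/323 − 1)·s + 7/17 = 0
  9/19·s² − (7/17 + 9/19)·s + 7/17 = 0
which factors as (s − 1)·(9/19·s − 7/17) = 0, giving roots s = 1 and s = (7/17)/(9/19) = 133/153.
Mean offspring μ = 37/323 + 2·9/19 = 343/323 > 1 (supercritical), so q < 1. The extinction probability is the smaller root: q = (7/17)/(9/19) = 133/153.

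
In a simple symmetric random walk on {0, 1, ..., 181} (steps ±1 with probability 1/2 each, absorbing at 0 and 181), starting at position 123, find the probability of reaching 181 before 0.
P(hit 181 before 0) = 123/181

Let u_k = P(hit 181 before 0 | start at k). Then u_0 = 0, u_181 = 1, and u_k = u_{k-1}/2 + u_{k+1}/2 for 1 ≤ k ≤ 180. This harmonic recurrence is solved by u_k = k/181, giving u_123 = 123/181.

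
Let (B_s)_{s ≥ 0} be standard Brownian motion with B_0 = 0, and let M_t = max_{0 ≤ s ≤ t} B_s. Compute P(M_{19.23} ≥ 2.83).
P(M_{19.23} ≥ 2.83) = 2·P(B_{19.23} ≥ 2.83) = 2(1 − Φ(2.83/√19.23)) ≈ 0.5187

By the reflection principle for Brownian motion, P(M_t ≥ a) = 2 · P(B_t ≥ a) for a ≥ 0. Since B_t ~ N(0, t), P(B_t ≥ 2.83) = 1 − Φ(2.83/√t) = 1 − Φ(2.83/√19.23) = 1 − Φ(0.6454). So
  P(M_{19.23} ≥ 2.83) = 2(1 − Φ(0.6454)) ≈ 0.5187.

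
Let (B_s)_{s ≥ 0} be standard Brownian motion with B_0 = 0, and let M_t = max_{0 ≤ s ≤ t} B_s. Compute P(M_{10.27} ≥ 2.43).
P(M_{10.27} ≥ 2.43) = 2·P(B_{10.27} ≥ 2.43) = 2(1 − Φ(2.43/√10.27)) ≈ 0.4483

By the reflection principle for Brownian motion, P(M_t ≥ a) = 2 · P(B_t ≥ a) for a ≥ 0. Since B_t ~ N(0, t), P(B_t ≥ 2.43) = 1 − Φ(2.43/√t) = 1 − Φ(2.43/√10.27) = 1 − Φ(0.7583). So
  P(M_{10.27} ≥ 2.43) = 2(1 − Φ(0.7583)) ≈ 0.4483.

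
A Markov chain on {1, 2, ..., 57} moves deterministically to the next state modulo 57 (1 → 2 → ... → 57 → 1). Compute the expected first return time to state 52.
E[T_52 | X_0 = 52] = 57

The chain cycles deterministically, so starting at state 52 it returns in exactly 57 steps. Equivalently, the stationary distribution is uniform π_j = 1/57 for every state j, so by Kac's formula E[T_52] = 1/π_52 = 57.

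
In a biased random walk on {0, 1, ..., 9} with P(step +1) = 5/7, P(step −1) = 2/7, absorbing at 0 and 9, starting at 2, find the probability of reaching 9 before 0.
P(hit 9 before 0) = (1 − (2/5)^2) / (1 − (2/5)^9) = 546875/650871

Let u_k denote P(reach 9 before 0 | start at k). Boundary: u_0 = 0, u_9 = 1. Recurrence: u_k = 5/7·u_{k+1} + 2/7·u_{k-1} for 1 ≤ k ≤ 8. Try u_k = A + B·r^k with r = q/p = (2/7)/(5/7) = 2/5. Substitution satisfies the recurrence; boundary conditions give:
  u_k = (1 − r^k) / (1 − r^N) = (1 − (2/5)^2) / (1 − (2/5)^9) = 546875/650871.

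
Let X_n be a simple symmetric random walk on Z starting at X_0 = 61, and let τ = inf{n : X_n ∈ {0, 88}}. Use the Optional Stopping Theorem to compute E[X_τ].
E[X_τ] = 61

X_n is a martingale and τ is a bounded-mean stopping time (indeed τ is finite a.s. with bounded expectation since the walk is in a bounded region). By the OST, E[X_τ] = E[X_0] = 61. Equivalently: E[X_τ] = 88 · P(hit 88 first) + 0 · P(hit 0 first) = 88 · (61/88) = 61.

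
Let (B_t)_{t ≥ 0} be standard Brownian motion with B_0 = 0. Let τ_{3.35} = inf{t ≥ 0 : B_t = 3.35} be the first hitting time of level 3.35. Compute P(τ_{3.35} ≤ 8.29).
P(τ_{3.35} ≤ 8.29) = 2(1 − Φ(3.35/√8.29)) = 2(1 − Φ(1.1635)) ≈ 0.2446

By the reflection principle for standard BM, P(τ_b ≤ t) = 2 · P(B_t ≥ b). Since B_t ~ N(0, t), P(B_t ≥ 3.35) = 1 − Φ(3.35/√t) = 1 − Φ(3.35/√8.29) = 1 − Φ(1.1635) ≈ 0.12231. Doubling: P(τ_{3.35} ≤ 8.29) ≈ 2 · 0.12231 = 0.24462 ≈ 0.2446.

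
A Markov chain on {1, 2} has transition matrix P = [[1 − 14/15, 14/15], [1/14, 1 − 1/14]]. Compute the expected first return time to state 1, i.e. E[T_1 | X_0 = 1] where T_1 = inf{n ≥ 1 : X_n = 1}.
E[T_1 | X_0 = 1] = 1/π_1 = 211/15

For an irreducible recurrent Markov chain with stationary distribution π, E[T_i | X_0 = i] = 1/π_i (Kac's formula). Here π_1 = (1/14)/(14/15 + 1/14) = (1/14)/(211/210) = 15/211, so E[T_1 | X_0 = 1] = 1/π_1 = (14/15 + 1/14)/(1/14) = (211/210)/(1/14) = 211/15.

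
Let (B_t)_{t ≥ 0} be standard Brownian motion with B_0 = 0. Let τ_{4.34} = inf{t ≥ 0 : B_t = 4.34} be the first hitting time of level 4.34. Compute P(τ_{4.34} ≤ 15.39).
P(τ_{4.34} ≤ 15.39) = 2(1 − Φ(4.34/√15.39)) = 2(1 − Φ(1.1063)) ≈ 0.2686

By the reflection principle for standard BM, P(τ_b ≤ t) = 2 · P(B_t ≥ b). Since B_t ~ N(0, t), P(B_t ≥ 4.34) = 1 − Φ(4.34/√t) = 1 − Φ(4.34/√15.39) = 1 − Φ(1.1063) ≈ 0.13430. Doubling: P(τ_{4.34} ≤ 15.39) ≈ 2 · 0.13430 = 0.26860 ≈ 0.2686.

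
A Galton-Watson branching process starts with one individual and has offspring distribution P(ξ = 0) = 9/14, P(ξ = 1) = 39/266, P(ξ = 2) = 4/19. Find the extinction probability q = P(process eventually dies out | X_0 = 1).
q = 1

Mean offspring μ = 0·9/14 + 1·39/266 + 2·4/19 = 151/266 ≤ 1. For μ ≤ 1 with offspring not concentrated at 1, the Galton-Watson process goes extinct almost surely, so q = 1.
(Algebraic check: The pgf is f(s) = 9/14 + 39/266·s + 4/19·s². The extinction probability q is the smallest fixed point of f in [0, 1]. Setting s = f(s):
  4/19·s² + (39/266 − 1)·s + 9/14 = 0
  4/19·s² − (9/14 + 4/19)·s + 9/14 = 0
which factors as (s − 1)·(4/19·s − 9/14) = 0, giving roots s = 1 and s = (9/14)/(4/19) = 171/56. Since 171/56 ≥ 1, the smallest root in [0, 1] is s = 1.)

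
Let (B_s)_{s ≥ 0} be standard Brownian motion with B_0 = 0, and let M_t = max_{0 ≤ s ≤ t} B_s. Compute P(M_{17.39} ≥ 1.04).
P(M_{17.39} ≥ 1.04) = 2·P(B_{17.39} ≥ 1.04) = 2(1 − Φ(1.04/√17.39)) ≈ 0.8031

By the reflection principle for Brownian motion, P(M_t ≥ a) = 2 · P(B_t ≥ a) for a ≥ 0. Since B_t ~ N(0, t), P(B_t ≥ 1.04) = 1 − Φ(1.04/√t) = 1 − Φ(1.04/√17.39) = 1 − Φ(0.2494). So
  P(M_{17.39} ≥ 1.04) = 2(1 − Φ(0.2494)) ≈ 0.8031.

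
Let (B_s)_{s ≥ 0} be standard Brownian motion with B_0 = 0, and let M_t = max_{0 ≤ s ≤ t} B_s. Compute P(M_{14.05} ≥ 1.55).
P(M_{14.05} ≥ 1.55) = 2·P(B_{14.05} ≥ 1.55) = 2(1 − Φ(1.55/√14.05)) ≈ 0.6792

By the reflection principle for Brownian motion, P(M_t ≥ a) = 2 · P(B_t ≥ a) for a ≥ 0. Since B_t ~ N(0, t), P(B_t ≥ 1.55) = 1 − Φ(1.55/√t) = 1 − Φ(1.55/√14.05) = 1 − Φ(0.4135). So
  P(M_{14.05} ≥ 1.55) = 2(1 − Φ(0.4135)) ≈ 0.6792.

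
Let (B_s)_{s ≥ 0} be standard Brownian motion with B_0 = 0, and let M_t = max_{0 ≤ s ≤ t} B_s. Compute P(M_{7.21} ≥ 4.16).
P(M_{7.21} ≥ 4.16) = 2·P(B_{7.21} ≥ 4.16) = 2(1 − Φ(4.16/√7.21)) ≈ 0.1213

By the reflection principle for Brownian motion, P(M_t ≥ a) = 2 · P(B_t ≥ a) for a ≥ 0. Since B_t ~ N(0, t), P(B_t ≥ 4.16) = 1 − Φ(4.16/√t) = 1 − Φ(4.16/√7.21) = 1 − Φ(1.5493). So
  P(M_{7.21} ≥ 4.16) = 2(1 − Φ(1.5493)) ≈ 0.1213.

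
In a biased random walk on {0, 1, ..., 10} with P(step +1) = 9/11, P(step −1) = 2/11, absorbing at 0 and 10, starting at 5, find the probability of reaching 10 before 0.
P(hit 10 before 0) = (1 − (2/9)^5) / (1 − (2/9)^10) = 59049/59081

Let u_k denote P(reach 10 before 0 | start at k). Boundary: u_0 = 0, u_10 = 1. Recurrence: u_k = 9/11·u_{k+1} + 2/11·u_{k-1} for 1 ≤ k ≤ 9. Try u_k = A + B·r^k with r = q/p = (2/11)/(9/11) = 2/9. Substitution satisfies the recurrence; boundary conditions give:
  u_k = (1 − r^k) / (1 − r^N) = (1 − (2/9)^5) / (1 − (2/9)^10) = 59049/59081.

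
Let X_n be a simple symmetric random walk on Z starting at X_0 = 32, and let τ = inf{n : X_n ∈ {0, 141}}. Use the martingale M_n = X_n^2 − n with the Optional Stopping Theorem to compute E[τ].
E[τ] = 3488

M_n = X_n^2 − n is a martingale (since E[X_{n+1}^2 | F_n] = X_n^2 + 1). By OST (τ has finite mean in a bounded region), E[M_τ] = E[M_0] = X_0^2 − 0 = 32^2 = 1024. Also E[M_τ] = E[X_τ^2] − E[τ]. The walk exits at 0 or 141, with P(hit 141 first) = 32/141, so E[X_τ^2] = 141^2 · 32/141 + 0 = 4512. Thus E[τ] = E[X_τ^2] − E[M_τ] = 4512 − 1024 = 3488 = 32(141 − 32) = 3488.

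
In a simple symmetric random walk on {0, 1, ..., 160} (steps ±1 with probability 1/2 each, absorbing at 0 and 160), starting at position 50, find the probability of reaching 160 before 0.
P(hit 160 before 0) = 50/160 = 5/16

Let u_k = P(hit 160 before 0 | start at k). Then u_0 = 0, u_160 = 1, and u_k = u_{k-1}/2 + u_{k+1}/2 for 1 ≤ k ≤ 159. This harmonic recurrence is solved by u_k = k/160, giving u_50 = 50/160 = 5/16.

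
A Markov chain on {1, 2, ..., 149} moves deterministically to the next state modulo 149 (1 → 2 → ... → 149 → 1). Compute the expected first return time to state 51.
E[T_51 | X_0 = 51] = 149

The chain cycles deterministically, so starting at state 51 it returns in exactly 149 steps. Equivalently, the stationary distribution is uniform π_j = 1/149 for every state j, so by Kac's formula E[T_51] = 1/π_51 = 149.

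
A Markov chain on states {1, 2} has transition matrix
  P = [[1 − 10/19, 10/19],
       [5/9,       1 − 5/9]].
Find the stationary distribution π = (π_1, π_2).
π_1 = 19/37, π_2 = 18/37

Solve πP = π with π_1 + π_2 = 1. From πP = π: π_1 · (1 − 10/19) + π_2 · 5/9 = π_1 ⇒ π_2 · 5/9 = π_1 · 10/19 ⇒ π_2/π_1 = (10/19)/(5/9) = 18/19. Together with π_1 + π_2 = 1:
  π_1 = (5/9)/(10/19 + 5/9) = (5/9)/(185/171) = 19/37,
  π_2 = (10/19)/(10/19 + 5/9) = (10/19)/(185/171) = 18/37.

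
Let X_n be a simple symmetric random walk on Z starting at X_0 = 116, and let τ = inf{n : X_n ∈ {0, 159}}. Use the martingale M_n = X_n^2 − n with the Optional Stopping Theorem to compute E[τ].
E[τ] = 4988

M_n = X_n^2 − n is a martingale (since E[X_{n+1}^2 | F_n] = X_n^2 + 1). By OST (τ has finite mean in a bounded region), E[M_τ] = E[M_0] = X_0^2 − 0 = 116^2 = 13456. Also E[M_τ] = E[X_τ^2] − E[τ]. The walk exits at 0 or 159, with P(hit 159 first) = 116/159, so E[X_τ^2] = 159^2 · 116/159 + 0 = 18444. Thus E[τ] = E[X_τ^2] − E[M_τ] = 18444 − 13456 = 4988 = 116(159 − 116) = 4988.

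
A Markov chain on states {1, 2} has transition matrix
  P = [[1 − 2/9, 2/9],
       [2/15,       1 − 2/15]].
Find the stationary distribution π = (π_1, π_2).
π_1 = 3/8, π_2 = 5/8

Solve πP = π with π_1 + π_2 = 1. From πP = π: π_1 · (1 − 2/9) + π_2 · 2/15 = π_1 ⇒ π_2 · 2/15 = π_1 · 2/9 ⇒ π_2/π_1 = (2/9)/(2/15) = 5/3. Together with π_1 + π_2 = 1:
  π_1 = (2/15)/(2/9 + 2/15) = (2/15)/(16/45) = 3/8,
  π_2 = (2/9)/(2/9 + 2/15) = (2/9)/(16/45) = 5/8.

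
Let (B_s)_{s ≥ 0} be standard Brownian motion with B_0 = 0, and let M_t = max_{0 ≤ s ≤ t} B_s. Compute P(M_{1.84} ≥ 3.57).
P(M_{1.84} ≥ 3.57) = 2·P(B_{1.84} ≥ 3.57) = 2(1 − Φ(3.57/√1.84)) ≈ 0.0085

By the reflection principle for Brownian motion, P(M_t ≥ a) = 2 · P(B_t ≥ a) for a ≥ 0. Since B_t ~ N(0, t), P(B_t ≥ 3.57) = 1 − Φ(3.57/√t) = 1 − Φ(3.57/√1.84) = 1 − Φ(2.6318). So
  P(M_{1.84} ≥ 3.57) = 2(1 − Φ(2.6318)) ≈ 0.0085.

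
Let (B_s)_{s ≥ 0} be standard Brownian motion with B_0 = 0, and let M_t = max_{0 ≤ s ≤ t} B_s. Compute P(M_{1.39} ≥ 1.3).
P(M_{1.39} ≥ 1.3) = 2·P(B_{1.39} ≥ 1.3) = 2(1 − Φ(1.3/√1.39)) ≈ 0.2702

By the reflection principle for Brownian motion, P(M_t ≥ a) = 2 · P(B_t ≥ a) for a ≥ 0. Since B_t ~ N(0, t), P(B_t ≥ 1.3) = 1 − Φ(1.3/√t) = 1 − Φ(1.3/√1.39) = 1 − Φ(1.1026). So
  P(M_{1.39} ≥ 1.3) = 2(1 − Φ(1.1026)) ≈ 0.2702.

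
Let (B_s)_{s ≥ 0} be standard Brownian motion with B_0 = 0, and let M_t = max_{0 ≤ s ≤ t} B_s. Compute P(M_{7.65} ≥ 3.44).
P(M_{7.65} ≥ 3.44) = 2·P(B_{7.65} ≥ 3.44) = 2(1 − Φ(3.44/√7.65)) ≈ 0.2136

By the reflection principle for Brownian motion, P(M_t ≥ a) = 2 · P(B_t ≥ a) for a ≥ 0. Since B_t ~ N(0, t), P(B_t ≥ 3.44) = 1 − Φ(3.44/√t) = 1 − Φ(3.44/√7.65) = 1 − Φ(1.2437). So
  P(M_{7.65} ≥ 3.44) = 2(1 − Φ(1.2437)) ≈ 0.2136.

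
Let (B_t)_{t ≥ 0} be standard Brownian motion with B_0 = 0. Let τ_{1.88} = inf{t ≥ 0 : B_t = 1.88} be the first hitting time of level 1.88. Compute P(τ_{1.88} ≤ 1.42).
P(τ_{1.88} ≤ 1.42) = 2(1 − Φ(1.88/√1.42)) = 2(1 − Φ(1.5777)) ≈ 0.1146

By the reflection principle for standard BM, P(τ_b ≤ t) = 2 · P(B_t ≥ b). Since B_t ~ N(0, t), P(B_t ≥ 1.88) = 1 − Φ(1.88/√t) = 1 − Φ(1.88/√1.42) = 1 − Φ(1.5777) ≈ 0.05732. Doubling: P(τ_{1.88} ≤ 1.42) ≈ 2 · 0.05732 = 0.11464 ≈ 0.1146.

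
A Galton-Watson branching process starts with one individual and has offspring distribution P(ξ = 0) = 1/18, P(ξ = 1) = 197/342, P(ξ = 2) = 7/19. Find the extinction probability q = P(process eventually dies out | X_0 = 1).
q = 19/126

The pgf is f(s) = 1/18 + 197/342·s + 7/19·s². The extinction probability q is the smallest fixed point of f in [0, 1]. Setting s = f(s):
  7/19·s² + (197/342 − 1)·s + 1/18 = 0
  7/19·s² − (1/18 + 7/19)·s + 1/18 = 0
which factors as (s − 1)·(7/19·s − 1/18) = 0, giving roots s = 1 and s = (1/18)/(7/19) = 19/126.
Mean offspring μ = 197/342 + 2·7/19 = 449/342 > 1 (supercritical), so q < 1. The extinction probability is the smaller root: q = (1/18)/(7/19) = 19/126.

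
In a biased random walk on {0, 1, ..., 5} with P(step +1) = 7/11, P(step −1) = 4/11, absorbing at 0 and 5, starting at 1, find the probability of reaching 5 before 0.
P(hit 5 before 0) = (1 − (4/7)^1) / (1 − (4/7)^5) = 2401/5261

Let u_k denote P(reach 5 before 0 | start at k). Boundary: u_0 = 0, u_5 = 1. Recurrence: u_k = 7/11·u_{k+1} + 4/11·u_{k-1} for 1 ≤ k ≤ 4. Try u_k = A + B·r^k with r = q/p = (4/11)/(7/11) = 4/7. Substitution satisfies the recurrence; boundary conditions give:
  u_k = (1 − r^k) / (1 − r^N) = (1 − (4/7)^1) / (1 − (4/7)^5) = 2401/5261.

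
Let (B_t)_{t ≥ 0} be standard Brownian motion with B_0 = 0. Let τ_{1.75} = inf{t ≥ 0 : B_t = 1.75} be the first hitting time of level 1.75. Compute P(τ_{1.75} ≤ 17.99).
P(τ_{1.75} ≤ 17.99) = 2(1 − Φ(1.75/√17.99)) = 2(1 − Φ(0.4126)) ≈ 0.6799

By the reflection principle for standard BM, P(τ_b ≤ t) = 2 · P(B_t ≥ b). Since B_t ~ N(0, t), P(B_t ≥ 1.75) = 1 − Φ(1.75/√t) = 1 − Φ(1.75/√17.99) = 1 − Φ(0.4126) ≈ 0.33995. Doubling: P(τ_{1.75} ≤ 17.99) ≈ 2 · 0.33995 = 0.67990 ≈ 0.6799.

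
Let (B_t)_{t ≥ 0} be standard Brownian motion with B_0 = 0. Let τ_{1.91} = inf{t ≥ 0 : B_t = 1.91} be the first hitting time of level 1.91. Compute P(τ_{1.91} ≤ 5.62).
P(τ_{1.91} ≤ 5.62) = 2(1 − Φ(1.91/√5.62)) = 2(1 − Φ(0.8057)) ≈ 0.4204

By the reflection principle for standard BM, P(τ_b ≤ t) = 2 · P(B_t ≥ b). Since B_t ~ N(0, t), P(B_t ≥ 1.91) = 1 − Φ(1.91/√t) = 1 − Φ(1.91/√5.62) = 1 − Φ(0.8057) ≈ 0.21021. Doubling: P(τ_{1.91} ≤ 5.62) ≈ 2 · 0.21021 = 0.42042 ≈ 0.4204.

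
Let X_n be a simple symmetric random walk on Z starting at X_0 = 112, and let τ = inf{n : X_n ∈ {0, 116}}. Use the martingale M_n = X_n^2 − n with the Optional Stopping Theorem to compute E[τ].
E[τ] = 448

M_n = X_n^2 − n is a martingale (since E[X_{n+1}^2 | F_n] = X_n^2 + 1). By OST (τ has finite mean in a bounded region), E[M_τ] = E[M_0] = X_0^2 − 0 = 112^2 = 12544. Also E[M_τ] = E[X_τ^2] − E[τ]. The walk exits at 0 or 116, with P(hit 116 first) = 112/116, so E[X_τ^2] = 116^2 · 112/116 + 0 = 12992. Thus E[τ] = E[X_τ^2] − E[M_τ] = 12992 − 12544 = 448 = 112(116 − 112) = 448.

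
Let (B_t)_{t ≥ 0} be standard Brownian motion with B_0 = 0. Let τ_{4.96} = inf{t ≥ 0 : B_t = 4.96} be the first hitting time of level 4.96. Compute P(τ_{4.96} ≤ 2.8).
P(τ_{4.96} ≤ 2.8) = 2(1 − Φ(4.96/√2.8)) = 2(1 − Φ(2.9642)) ≈ 0.0030

By the reflection principle for standard BM, P(τ_b ≤ t) = 2 · P(B_t ≥ b). Since B_t ~ N(0, t), P(B_t ≥ 4.96) = 1 − Φ(4.96/√t) = 1 − Φ(4.96/√2.8) = 1 − Φ(2.9642) ≈ 0.00152. Doubling: P(τ_{4.96} ≤ 2.8) ≈ 2 · 0.00152 = 0.00304 ≈ 0.0030.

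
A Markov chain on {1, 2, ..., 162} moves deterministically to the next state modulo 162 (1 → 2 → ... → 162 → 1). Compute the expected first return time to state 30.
E[T_30 | X_0 = 30] = 162

The chain cycles deterministically, so starting at state 30 it returns in exactly 162 steps. Equivalently, the stationary distribution is uniform π_j = 1/162 for every state j, so by Kac's formula E[T_30] = 1/π_30 = 162.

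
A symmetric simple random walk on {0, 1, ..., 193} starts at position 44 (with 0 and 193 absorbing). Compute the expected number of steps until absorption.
E[τ | X_0 = 44] = 6556

Let v_k = E[τ | X_0 = k]. Boundary: v_0 = v_193 = 0. Recurrence: v_k = 1 + (v_{k-1} + v_{k+1})/2 for 1 ≤ k ≤ 192. The particular solution to v_k − (v_{k-1} + v_{k+1})/2 = 1 is v_k = −k^2. Adding homogeneous solution A + B k and matching boundaries gives v_k = k (193 − k). Substituting k = 44: v_44 = 44 · 149 = 6556.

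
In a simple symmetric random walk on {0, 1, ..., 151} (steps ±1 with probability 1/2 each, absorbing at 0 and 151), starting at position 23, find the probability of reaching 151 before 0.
P(hit 151 before 0) = 23/151

Let u_k = P(hit 151 before 0 | start at k). Then u_0 = 0, u_151 = 1, and u_k = u_{k-1}/2 + u_{k+1}/2 for 1 ≤ k ≤ 150. This harmonic recurrence is solved by u_k = k/151, giving u_23 = 23/151.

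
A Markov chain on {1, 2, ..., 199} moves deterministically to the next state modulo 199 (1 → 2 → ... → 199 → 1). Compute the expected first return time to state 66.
E[T_66 | X_0 = 66] = 199

The chain cycles deterministically, so starting at state 66 it returns in exactly 199 steps. Equivalently, the stationary distribution is uniform π_j = 1/199 for every state j, so by Kac's formula E[T_66] = 1/π_66 = 199.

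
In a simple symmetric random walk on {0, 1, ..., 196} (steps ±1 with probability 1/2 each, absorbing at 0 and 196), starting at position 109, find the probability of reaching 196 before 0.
P(hit 196 before 0) = 109/196

Let u_k = P(hit 196 before 0 | start at k). Then u_0 = 0, u_196 = 1, and u_k = u_{k-1}/2 + u_{k+1}/2 for 1 ≤ k ≤ 195. This harmonic recurrence is solved by u_k = k/196, giving u_109 = 109/196.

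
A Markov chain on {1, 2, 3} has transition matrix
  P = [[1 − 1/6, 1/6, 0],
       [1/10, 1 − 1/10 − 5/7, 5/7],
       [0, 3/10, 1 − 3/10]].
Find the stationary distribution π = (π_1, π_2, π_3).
π = (63/418, 105/418, 125/209)

This is a birth-death chain on three states, which satisfies detailed balance: π_1 · P_{12} = π_2 · P_{21} and π_2 · P_{23} = π_3 · P_{32}.
From π_1 · 1/6 = π_2 · 1/10: π_2/π_1 = (1/6)/(1/10) = 5/3.
From π_2 · 5/7 = π_3 · 3/10: π_3/π_2 = (5/7)/(3/10) = 50/21.
Take π_1 proportional to 1; then unnormalized π = (1, 5/3, 250/63). Normalize by dividing by the sum 418/63:
  π = (63/418, 105/418, 125/209).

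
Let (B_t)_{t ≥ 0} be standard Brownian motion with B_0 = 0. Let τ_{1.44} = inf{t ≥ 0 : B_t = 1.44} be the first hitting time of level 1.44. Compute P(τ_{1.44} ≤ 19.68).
P(τ_{1.44} ≤ 19.68) = 2(1 − Φ(1.44/√19.68)) = 2(1 − Φ(0.3246)) ≈ 0.7455

By the reflection principle for standard BM, P(τ_b ≤ t) = 2 · P(B_t ≥ b). Since B_t ~ N(0, t), P(B_t ≥ 1.44) = 1 − Φ(1.44/√t) = 1 − Φ(1.44/√19.68) = 1 − Φ(0.3246) ≈ 0.37274. Doubling: P(τ_{1.44} ≤ 19.68) ≈ 2 · 0.37274 = 0.74548 ≈ 0.7455.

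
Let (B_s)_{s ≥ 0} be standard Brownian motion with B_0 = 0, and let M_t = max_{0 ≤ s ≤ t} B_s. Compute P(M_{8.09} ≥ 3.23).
P(M_{8.09} ≥ 3.23) = 2·P(B_{8.09} ≥ 3.23) = 2(1 − Φ(3.23/√8.09)) ≈ 0.2561

By the reflection principle for Brownian motion, P(M_t ≥ a) = 2 · P(B_t ≥ a) for a ≥ 0. Since B_t ~ N(0, t), P(B_t ≥ 3.23) = 1 − Φ(3.23/√t) = 1 − Φ(3.23/√8.09) = 1 − Φ(1.1356). So
  P(M_{8.09} ≥ 3.23) = 2(1 − Φ(1.1356)) ≈ 0.2561.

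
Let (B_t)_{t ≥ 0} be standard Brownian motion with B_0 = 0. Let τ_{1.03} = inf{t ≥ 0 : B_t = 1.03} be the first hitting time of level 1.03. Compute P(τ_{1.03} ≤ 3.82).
P(τ_{1.03} ≤ 3.82) = 2(1 − Φ(1.03/√3.82)) = 2(1 − Φ(0.5270)) ≈ 0.5982

By the reflection principle for standard BM, P(τ_b ≤ t) = 2 · P(B_t ≥ b). Since B_t ~ N(0, t), P(B_t ≥ 1.03) = 1 − Φ(1.03/√t) = 1 − Φ(1.03/√3.82) = 1 − Φ(0.5270) ≈ 0.29910. Doubling: P(τ_{1.03} ≤ 3.82) ≈ 2 · 0.29910 = 0.59820 ≈ 0.5982.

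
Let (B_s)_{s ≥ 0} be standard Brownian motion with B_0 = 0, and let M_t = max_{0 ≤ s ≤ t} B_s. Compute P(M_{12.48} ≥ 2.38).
P(M_{12.48} ≥ 2.38) = 2·P(B_{12.48} ≥ 2.38) = 2(1 − Φ(2.38/√12.48)) ≈ 0.5005

By the reflection principle for Brownian motion, P(M_t ≥ a) = 2 · P(B_t ≥ a) for a ≥ 0. Since B_t ~ N(0, t), P(B_t ≥ 2.38) = 1 − Φ(2.38/√t) = 1 − Φ(2.38/√12.48) = 1 − Φ(0.6737). So
  P(M_{12.48} ≥ 2.38) = 2(1 − Φ(0.6737)) ≈ 0.5005.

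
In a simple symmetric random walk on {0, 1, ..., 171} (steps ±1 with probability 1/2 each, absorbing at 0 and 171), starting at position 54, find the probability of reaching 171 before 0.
P(hit 171 before 0) = 54/171 = 6/19

Let u_k = P(hit 171 before 0 | start at k). Then u_0 = 0, u_171 = 1, and u_k = u_{k-1}/2 + u_{k+1}/2 for 1 ≤ k ≤ 170. This harmonic recurrence is solved by u_k = k/171, giving u_54 = 54/171 = 6/19.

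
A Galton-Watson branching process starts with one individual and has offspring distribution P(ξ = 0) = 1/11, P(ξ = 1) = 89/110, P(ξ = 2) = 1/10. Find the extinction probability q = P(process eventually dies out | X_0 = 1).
q = 10/11

The pgf is f(s) = 1/11 + 89/110·s + 1/10·s². The extinction probability q is the smallest fixed point of f in [0, 1]. Setting s = f(s):
  1/10·s² + (89/110 − 1)·s + 1/11 = 0
  1/10·s² − (1/11 + 1/10)·s + 1/11 = 0
which factors as (s − 1)·(1/10·s − 1/11) = 0, giving roots s = 1 and s = (1/11)/(1/10) = 10/11.
Mean offspring μ = 89/110 + 2·1/10 = 111/110 > 1 (supercritical), so q < 1. The extinction probability is the smaller root: q = (1/11)/(1/10) = 10/11.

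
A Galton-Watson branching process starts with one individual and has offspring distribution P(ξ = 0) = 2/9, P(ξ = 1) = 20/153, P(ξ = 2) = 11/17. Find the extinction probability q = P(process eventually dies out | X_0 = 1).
q = 34/99

The pgf is f(s) = 2/9 + 20/153·s + 11/17·s². The extinction probability q is the smallest fixed point of f in [0, 1]. Setting s = f(s):
  11/17·s² + (20/153 − 1)·s + 2/9 = 0
  11/17·s² − (2/9 + 11/17)·s + 2/9 = 0
which factors as (s − 1)·(11/17·s − 2/9) = 0, giving roots s = 1 and s = (2/9)/(11/17) = 34/99.
Mean offspring μ = 20/153 + 2·11/17 = 218/153 > 1 (supercritical), so q < 1. The extinction probability is the smaller root: q = (2/9)/(11/17) = 34/99.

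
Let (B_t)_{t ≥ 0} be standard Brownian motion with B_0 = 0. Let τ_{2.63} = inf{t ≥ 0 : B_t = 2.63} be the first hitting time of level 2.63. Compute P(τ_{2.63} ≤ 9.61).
P(τ_{2.63} ≤ 9.61) = 2(1 − Φ(2.63/√9.61)) = 2(1 − Φ(0.8484)) ≈ 0.3962

By the reflection principle for standard BM, P(τ_b ≤ t) = 2 · P(B_t ≥ b). Since B_t ~ N(0, t), P(B_t ≥ 2.63) = 1 − Φ(2.63/√t) = 1 − Φ(2.63/√9.61) = 1 − Φ(0.8484) ≈ 0.19811. Doubling: P(τ_{2.63} ≤ 9.61) ≈ 2 · 0.19811 = 0.39622 ≈ 0.3962.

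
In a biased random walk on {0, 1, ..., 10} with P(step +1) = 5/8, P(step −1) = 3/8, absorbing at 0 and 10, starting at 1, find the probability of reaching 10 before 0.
P(hit 10 before 0) = (1 − (3/5)^1) / (1 − (3/5)^10) = 1953125/4853288

Let u_k denote P(reach 10 before 0 | start at k). Boundary: u_0 = 0, u_10 = 1. Recurrence: u_k = 5/8·u_{k+1} + 3/8·u_{k-1} for 1 ≤ k ≤ 9. Try u_k = A + B·r^k with r = q/p = (3/8)/(5/8) = 3/5. Substitution satisfies the recurrence; boundary conditions give:
  u_k = (1 − r^k) / (1 − r^N) = (1 − (3/5)^1) / (1 − (3/5)^10) = 1953125/4853288.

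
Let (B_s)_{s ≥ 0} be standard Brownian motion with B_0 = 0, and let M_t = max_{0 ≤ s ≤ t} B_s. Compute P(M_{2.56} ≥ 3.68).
P(M_{2.56} ≥ 3.68) = 2·P(B_{2.56} ≥ 3.68) = 2(1 − Φ(3.68/√2.56)) ≈ 0.0214

By the reflection principle for Brownian motion, P(M_t ≥ a) = 2 · P(B_t ≥ a) for a ≥ 0. Since B_t ~ N(0, t), P(B_t ≥ 3.68) = 1 − Φ(3.68/√t) = 1 − Φ(3.68/√2.56) = 1 − Φ(2.3000). So
  P(M_{2.56} ≥ 3.68) = 2(1 − Φ(2.3000)) ≈ 0.0214.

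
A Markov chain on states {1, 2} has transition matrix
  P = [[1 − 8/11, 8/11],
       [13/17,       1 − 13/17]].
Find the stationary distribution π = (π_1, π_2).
π_1 = 143/279, π_2 = 136/279

Solve πP = π with π_1 + π_2 = 1. From πP = π: π_1 · (1 − 8/11) + π_2 · 13/17 = π_1 ⇒ π_2 · 13/17 = π_1 · 8/11 ⇒ π_2/π_1 = (8/11)/(13/17) = 136/143. Together with π_1 + π_2 = 1:
  π_1 = (13/17)/(8/11 + 13/17) = (13/17)/(279/187) = 143/279,
  π_2 = (8/11)/(8/11 + 13/17) = (8/11)/(279/187) = 136/279.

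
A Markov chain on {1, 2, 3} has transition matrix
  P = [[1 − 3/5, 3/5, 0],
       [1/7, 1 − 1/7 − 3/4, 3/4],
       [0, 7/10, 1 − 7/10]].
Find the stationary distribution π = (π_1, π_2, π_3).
π = (10/97, 42/97, 45/97)

This is a birth-death chain on three states, which satisfies detailed balance: π_1 · P_{12} = π_2 · P_{21} and π_2 · P_{23} = π_3 · P_{32}.
From π_1 · 3/5 = π_2 · 1/7: π_2/π_1 = (3/5)/(1/7) = 21/5.
From π_2 · 3/4 = π_3 · 7/10: π_3/π_2 = (3/4)/(7/10) = 15/14.
Take π_1 proportional to 1; then unnormalized π = (1, 21/5, 9/2). Normalize by dividing by the sum 97/10:
  π = (10/97, 42/97, 45/97).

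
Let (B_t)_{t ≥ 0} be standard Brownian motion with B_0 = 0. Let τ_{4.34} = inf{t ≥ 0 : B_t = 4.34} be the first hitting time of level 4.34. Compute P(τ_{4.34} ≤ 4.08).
P(τ_{4.34} ≤ 4.08) = 2(1 − Φ(4.34/√4.08)) = 2(1 − Φ(2.1486)) ≈ 0.0317

By the reflection principle for standard BM, P(τ_b ≤ t) = 2 · P(B_t ≥ b). Since B_t ~ N(0, t), P(B_t ≥ 4.34) = 1 − Φ(4.34/√t) = 1 − Φ(4.34/√4.08) = 1 − Φ(2.1486) ≈ 0.01583. Doubling: P(τ_{4.34} ≤ 4.08) ≈ 2 · 0.01583 = 0.03166 ≈ 0.0317.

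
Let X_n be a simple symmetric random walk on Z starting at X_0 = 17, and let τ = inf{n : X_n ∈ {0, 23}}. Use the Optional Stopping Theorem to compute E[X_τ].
E[X_τ] = 17

X_n is a martingale and τ is a bounded-mean stopping time (indeed τ is finite a.s. with bounded expectation since the walk is in a bounded region). By the OST, E[X_τ] = E[X_0] = 17. Equivalently: E[X_τ] = 23 · P(hit 23 first) + 0 · P(hit 0 first) = 23 · (17/23) = 17.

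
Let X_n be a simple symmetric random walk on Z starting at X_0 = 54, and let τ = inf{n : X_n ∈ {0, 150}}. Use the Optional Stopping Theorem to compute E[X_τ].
E[X_τ] = 54

X_n is a martingale and τ is a bounded-mean stopping time (indeed τ is finite a.s. with bounded expectation since the walk is in a bounded region). By the OST, E[X_τ] = E[X_0] = 54. Equivalently: E[X_τ] = 150 · P(hit 150 first) + 0 · P(hit 0 first) = 150 · (54/150) = 54.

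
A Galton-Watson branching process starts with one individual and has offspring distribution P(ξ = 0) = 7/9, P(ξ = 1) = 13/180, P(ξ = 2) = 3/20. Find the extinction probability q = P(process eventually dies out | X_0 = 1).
q = 1

Mean offspring μ = 0·7/9 + 1·13/180 + 2·3/20 = 67/180 ≤ 1. For μ ≤ 1 with offspring not concentrated at 1, the Galton-Watson process goes extinct almost surely, so q = 1.
(Algebraic check: The pgf is f(s) = 7/9 + 13/180·s + 3/20·s². The extinction probability q is the smallest fixed point of f in [0, 1]. Setting s = f(s):
  3/20·s² + (13/180 − 1)·s + 7/9 = 0
  3/20·s² − (7/9 + 3/20)·s + 7/9 = 0
which factors as (s − 1)·(3/20·s − 7/9) = 0, giving roots s = 1 and s = (7/9)/(3/20) = 140/27. Since 140/27 ≥ 1, the smallest root in [0, 1] is s = 1.)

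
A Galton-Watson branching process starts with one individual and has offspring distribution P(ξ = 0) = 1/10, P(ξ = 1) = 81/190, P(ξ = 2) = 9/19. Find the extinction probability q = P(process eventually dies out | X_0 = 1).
q = 19/90

The pgf is f(s) = 1/10 + 81/190·s + 9/19·s². The extinction probability q is the smallest fixed point of f in [0, 1]. Setting s = f(s):
  9/19·s² + (81/190 − 1)·s + 1/10 = 0
  9/19·s² − (1/10 + 9/19)·s + 1/10 = 0
which factors as (s − 1)·(9/19·s − 1/10) = 0, giving roots s = 1 and s = (1/10)/(9/19) = 19/90.
Mean offspring μ = 81/190 + 2·9/19 = 261/190 > 1 (supercritical), so q < 1. The extinction probability is the smaller root: q = (1/10)/(9/19) = 19/90.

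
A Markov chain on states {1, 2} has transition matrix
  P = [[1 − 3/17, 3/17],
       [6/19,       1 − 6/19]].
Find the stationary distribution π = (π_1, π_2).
π_1 = 34/53, π_2 = 19/53

Solve πP = π with π_1 + π_2 = 1. From πP = π: π_1 · (1 − 3/17) + π_2 · 6/19 = π_1 ⇒ π_2 · 6/19 = π_1 · 3/17 ⇒ π_2/π_1 = (3/17)/(6/19) = 19/34. Together with π_1 + π_2 = 1:
  π_1 = (6/19)/(3/17 + 6/19) = (6/19)/(159/323) = 34/53,
  π_2 = (3/17)/(3/17 + 6/19) = (3/17)/(159/323) = 19/53.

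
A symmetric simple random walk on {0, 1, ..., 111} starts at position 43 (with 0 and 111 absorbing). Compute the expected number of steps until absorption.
E[τ | X_0 = 43] = 2924

Let v_k = E[τ | X_0 = k]. Boundary: v_0 = v_111 = 0. Recurrence: v_k = 1 + (v_{k-1} + v_{k+1})/2 for 1 ≤ k ≤ 110. The particular solution to v_k − (v_{k-1} + v_{k+1})/2 = 1 is v_k = −k^2. Adding homogeneous solution A + B k and matching boundaries gives v_k = k (111 − k). Substituting k = 43: v_43 = 43 · 68 = 2924.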